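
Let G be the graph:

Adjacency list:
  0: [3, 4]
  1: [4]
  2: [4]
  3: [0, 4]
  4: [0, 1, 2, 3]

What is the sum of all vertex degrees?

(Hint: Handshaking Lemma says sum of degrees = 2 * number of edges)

Count edges: 5 edges.
By Handshaking Lemma: sum of degrees = 2 * 5 = 10.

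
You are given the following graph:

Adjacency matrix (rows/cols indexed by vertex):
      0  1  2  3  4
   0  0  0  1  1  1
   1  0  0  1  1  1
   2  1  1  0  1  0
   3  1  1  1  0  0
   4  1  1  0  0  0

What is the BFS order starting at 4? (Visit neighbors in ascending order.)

BFS from vertex 4 (neighbors processed in ascending order):
Visit order: 4, 0, 1, 2, 3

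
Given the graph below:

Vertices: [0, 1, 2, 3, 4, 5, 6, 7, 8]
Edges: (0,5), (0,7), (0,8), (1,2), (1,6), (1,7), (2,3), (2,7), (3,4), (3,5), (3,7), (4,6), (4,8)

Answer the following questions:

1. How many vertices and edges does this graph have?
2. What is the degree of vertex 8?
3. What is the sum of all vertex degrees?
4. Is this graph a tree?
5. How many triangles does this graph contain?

Count: 9 vertices, 13 edges.
Vertex 8 has neighbors [0, 4], degree = 2.
Handshaking lemma: 2 * 13 = 26.
A tree on 9 vertices has 8 edges. This graph has 13 edges (5 extra). Not a tree.
Number of triangles = 2.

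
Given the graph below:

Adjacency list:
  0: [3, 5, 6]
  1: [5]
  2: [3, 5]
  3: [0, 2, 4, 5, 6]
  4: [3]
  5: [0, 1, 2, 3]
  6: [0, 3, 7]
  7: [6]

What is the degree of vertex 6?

Vertex 6 has neighbors [0, 3, 7], so deg(6) = 3.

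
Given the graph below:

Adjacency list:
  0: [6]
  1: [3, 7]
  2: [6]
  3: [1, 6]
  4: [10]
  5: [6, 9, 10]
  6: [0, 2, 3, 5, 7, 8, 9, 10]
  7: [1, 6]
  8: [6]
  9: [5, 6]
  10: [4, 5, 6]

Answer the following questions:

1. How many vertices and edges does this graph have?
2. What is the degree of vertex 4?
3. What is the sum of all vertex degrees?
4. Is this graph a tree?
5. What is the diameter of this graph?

Count: 11 vertices, 13 edges.
Vertex 4 has neighbors [10], degree = 1.
Handshaking lemma: 2 * 13 = 26.
A tree on 11 vertices has 10 edges. This graph has 13 edges (3 extra). Not a tree.
Diameter (longest shortest path) = 4.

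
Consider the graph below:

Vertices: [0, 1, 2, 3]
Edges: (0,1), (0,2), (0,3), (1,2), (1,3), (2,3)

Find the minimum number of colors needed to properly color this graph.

The graph has a maximum clique of size 4 (lower bound on chromatic number).
A valid 4-coloring: {0: 0, 1: 1, 2: 2, 3: 3}.
Chromatic number = 4.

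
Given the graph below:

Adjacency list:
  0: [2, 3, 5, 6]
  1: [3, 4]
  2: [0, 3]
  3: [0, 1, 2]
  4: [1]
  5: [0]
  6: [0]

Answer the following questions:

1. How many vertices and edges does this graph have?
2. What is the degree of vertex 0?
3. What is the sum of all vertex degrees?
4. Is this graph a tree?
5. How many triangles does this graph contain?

Count: 7 vertices, 7 edges.
Vertex 0 has neighbors [2, 3, 5, 6], degree = 4.
Handshaking lemma: 2 * 7 = 14.
A tree on 7 vertices has 6 edges. This graph has 7 edges (1 extra). Not a tree.
Number of triangles = 1.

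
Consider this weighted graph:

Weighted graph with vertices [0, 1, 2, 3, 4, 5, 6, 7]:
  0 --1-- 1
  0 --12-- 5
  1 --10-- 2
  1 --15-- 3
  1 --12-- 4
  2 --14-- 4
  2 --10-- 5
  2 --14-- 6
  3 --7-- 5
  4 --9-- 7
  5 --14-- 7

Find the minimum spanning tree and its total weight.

Applying Kruskal's algorithm (sort edges by weight, add if no cycle):
  Add (0,1) w=1
  Add (3,5) w=7
  Add (4,7) w=9
  Add (1,2) w=10
  Add (2,5) w=10
  Skip (0,5) w=12 (creates cycle)
  Add (1,4) w=12
  Add (2,6) w=14
  Skip (2,4) w=14 (creates cycle)
  Skip (5,7) w=14 (creates cycle)
  Skip (1,3) w=15 (creates cycle)
MST weight = 63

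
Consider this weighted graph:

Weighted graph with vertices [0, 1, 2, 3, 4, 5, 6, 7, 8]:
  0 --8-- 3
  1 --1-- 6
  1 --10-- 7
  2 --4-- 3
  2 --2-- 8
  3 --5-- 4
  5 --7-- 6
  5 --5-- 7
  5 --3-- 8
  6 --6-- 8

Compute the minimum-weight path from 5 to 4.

Using Dijkstra's algorithm from vertex 5:
Shortest path: 5 -> 8 -> 2 -> 3 -> 4
Total weight: 3 + 2 + 4 + 5 = 14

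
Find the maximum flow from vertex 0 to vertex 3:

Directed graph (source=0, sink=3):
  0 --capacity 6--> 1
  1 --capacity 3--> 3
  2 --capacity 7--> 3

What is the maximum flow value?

Computing max flow:
  Flow on (0->1): 3/6
  Flow on (1->3): 3/3
Maximum flow = 3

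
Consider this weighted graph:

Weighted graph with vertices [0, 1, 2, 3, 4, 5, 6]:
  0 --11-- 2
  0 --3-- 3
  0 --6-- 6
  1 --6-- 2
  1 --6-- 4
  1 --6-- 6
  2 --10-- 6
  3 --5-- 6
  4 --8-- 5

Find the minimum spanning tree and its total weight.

Applying Kruskal's algorithm (sort edges by weight, add if no cycle):
  Add (0,3) w=3
  Add (3,6) w=5
  Skip (0,6) w=6 (creates cycle)
  Add (1,6) w=6
  Add (1,4) w=6
  Add (1,2) w=6
  Add (4,5) w=8
  Skip (2,6) w=10 (creates cycle)
  Skip (0,2) w=11 (creates cycle)
MST weight = 34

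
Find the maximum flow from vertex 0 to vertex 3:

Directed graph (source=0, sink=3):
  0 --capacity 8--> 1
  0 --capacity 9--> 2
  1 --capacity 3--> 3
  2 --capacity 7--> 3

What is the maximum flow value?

Computing max flow:
  Flow on (0->1): 3/8
  Flow on (0->2): 7/9
  Flow on (1->3): 3/3
  Flow on (2->3): 7/7
Maximum flow = 10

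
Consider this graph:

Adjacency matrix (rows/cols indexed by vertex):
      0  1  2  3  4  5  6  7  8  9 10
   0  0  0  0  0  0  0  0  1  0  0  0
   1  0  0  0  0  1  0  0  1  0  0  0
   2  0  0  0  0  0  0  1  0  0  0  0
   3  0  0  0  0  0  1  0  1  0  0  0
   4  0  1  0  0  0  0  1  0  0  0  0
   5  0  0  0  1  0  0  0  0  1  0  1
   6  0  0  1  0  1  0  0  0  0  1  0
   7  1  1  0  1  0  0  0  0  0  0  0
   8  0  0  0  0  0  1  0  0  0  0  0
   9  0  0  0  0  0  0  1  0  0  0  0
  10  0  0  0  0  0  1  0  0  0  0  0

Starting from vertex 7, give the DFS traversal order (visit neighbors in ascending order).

DFS from vertex 7 (neighbors processed in ascending order):
Visit order: 7, 0, 1, 4, 6, 2, 9, 3, 5, 8, 10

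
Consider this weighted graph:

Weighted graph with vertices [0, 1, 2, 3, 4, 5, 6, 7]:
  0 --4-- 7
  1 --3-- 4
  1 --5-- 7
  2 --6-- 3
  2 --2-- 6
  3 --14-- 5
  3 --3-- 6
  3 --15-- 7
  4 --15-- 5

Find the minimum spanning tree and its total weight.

Applying Kruskal's algorithm (sort edges by weight, add if no cycle):
  Add (2,6) w=2
  Add (1,4) w=3
  Add (3,6) w=3
  Add (0,7) w=4
  Add (1,7) w=5
  Skip (2,3) w=6 (creates cycle)
  Add (3,5) w=14
  Add (3,7) w=15
  Skip (4,5) w=15 (creates cycle)
MST weight = 46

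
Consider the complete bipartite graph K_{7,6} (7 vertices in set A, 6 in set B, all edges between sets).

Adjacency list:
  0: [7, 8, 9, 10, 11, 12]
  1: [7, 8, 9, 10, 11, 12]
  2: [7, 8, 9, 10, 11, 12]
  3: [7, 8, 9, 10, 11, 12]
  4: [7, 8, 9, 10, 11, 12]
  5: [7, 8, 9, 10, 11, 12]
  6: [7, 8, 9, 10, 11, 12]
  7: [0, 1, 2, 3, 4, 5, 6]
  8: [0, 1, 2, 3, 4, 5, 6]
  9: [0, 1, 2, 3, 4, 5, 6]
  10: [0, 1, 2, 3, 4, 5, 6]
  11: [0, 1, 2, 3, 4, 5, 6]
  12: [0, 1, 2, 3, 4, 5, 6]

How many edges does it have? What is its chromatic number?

K_{7,6} has 7 * 6 = 42 edges.
Bipartite graphs have chromatic number 2 (color each partition differently).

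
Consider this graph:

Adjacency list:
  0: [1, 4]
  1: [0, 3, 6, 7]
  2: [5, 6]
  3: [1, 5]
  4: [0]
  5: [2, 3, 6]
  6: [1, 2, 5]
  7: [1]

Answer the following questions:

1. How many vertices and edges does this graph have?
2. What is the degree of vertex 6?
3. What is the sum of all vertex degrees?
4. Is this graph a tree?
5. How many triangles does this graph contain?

Count: 8 vertices, 9 edges.
Vertex 6 has neighbors [1, 2, 5], degree = 3.
Handshaking lemma: 2 * 9 = 18.
A tree on 8 vertices has 7 edges. This graph has 9 edges (2 extra). Not a tree.
Number of triangles = 1.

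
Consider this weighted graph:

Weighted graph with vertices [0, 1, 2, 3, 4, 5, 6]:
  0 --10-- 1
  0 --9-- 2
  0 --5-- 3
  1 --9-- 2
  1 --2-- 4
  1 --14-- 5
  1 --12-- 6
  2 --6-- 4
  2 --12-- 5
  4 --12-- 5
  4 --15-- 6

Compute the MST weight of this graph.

Applying Kruskal's algorithm (sort edges by weight, add if no cycle):
  Add (1,4) w=2
  Add (0,3) w=5
  Add (2,4) w=6
  Add (0,2) w=9
  Skip (1,2) w=9 (creates cycle)
  Skip (0,1) w=10 (creates cycle)
  Add (1,6) w=12
  Add (2,5) w=12
  Skip (4,5) w=12 (creates cycle)
  Skip (1,5) w=14 (creates cycle)
  Skip (4,6) w=15 (creates cycle)
MST weight = 46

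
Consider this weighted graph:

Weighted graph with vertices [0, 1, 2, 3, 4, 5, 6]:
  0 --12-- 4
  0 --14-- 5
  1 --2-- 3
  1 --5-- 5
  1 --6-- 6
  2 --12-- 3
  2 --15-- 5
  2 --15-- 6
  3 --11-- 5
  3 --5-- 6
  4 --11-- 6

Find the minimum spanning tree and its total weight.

Applying Kruskal's algorithm (sort edges by weight, add if no cycle):
  Add (1,3) w=2
  Add (1,5) w=5
  Add (3,6) w=5
  Skip (1,6) w=6 (creates cycle)
  Skip (3,5) w=11 (creates cycle)
  Add (4,6) w=11
  Add (0,4) w=12
  Add (2,3) w=12
  Skip (0,5) w=14 (creates cycle)
  Skip (2,5) w=15 (creates cycle)
  Skip (2,6) w=15 (creates cycle)
MST weight = 47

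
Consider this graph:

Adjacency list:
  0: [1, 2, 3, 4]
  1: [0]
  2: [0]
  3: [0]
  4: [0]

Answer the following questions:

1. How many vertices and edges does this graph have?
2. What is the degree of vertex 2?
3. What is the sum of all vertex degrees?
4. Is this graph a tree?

Count: 5 vertices, 4 edges.
Vertex 2 has neighbors [0], degree = 1.
Handshaking lemma: 2 * 4 = 8.
A graph is a tree iff it is connected and has exactly n-1 edges. This graph is connected (all 5 vertices in one component) and has 5-1 = 4 edges. It is a tree.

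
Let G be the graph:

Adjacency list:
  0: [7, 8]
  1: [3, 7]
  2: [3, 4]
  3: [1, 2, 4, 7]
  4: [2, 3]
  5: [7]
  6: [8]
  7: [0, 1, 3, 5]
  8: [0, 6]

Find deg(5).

Vertex 5 has neighbors [7], so deg(5) = 1.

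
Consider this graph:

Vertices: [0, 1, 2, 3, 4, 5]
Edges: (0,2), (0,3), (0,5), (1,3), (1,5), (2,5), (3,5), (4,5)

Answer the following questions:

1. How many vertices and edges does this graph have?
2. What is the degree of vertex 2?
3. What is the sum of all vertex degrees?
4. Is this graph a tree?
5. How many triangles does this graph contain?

Count: 6 vertices, 8 edges.
Vertex 2 has neighbors [0, 5], degree = 2.
Handshaking lemma: 2 * 8 = 16.
A tree on 6 vertices has 5 edges. This graph has 8 edges (3 extra). Not a tree.
Number of triangles = 3.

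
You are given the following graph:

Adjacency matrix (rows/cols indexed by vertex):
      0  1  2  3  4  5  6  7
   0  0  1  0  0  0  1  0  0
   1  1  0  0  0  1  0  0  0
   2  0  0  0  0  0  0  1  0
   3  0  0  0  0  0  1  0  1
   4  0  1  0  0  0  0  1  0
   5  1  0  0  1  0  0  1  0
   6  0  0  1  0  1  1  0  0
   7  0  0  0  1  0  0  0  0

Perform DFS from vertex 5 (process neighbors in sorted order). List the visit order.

DFS from vertex 5 (neighbors processed in ascending order):
Visit order: 5, 0, 1, 4, 6, 2, 3, 7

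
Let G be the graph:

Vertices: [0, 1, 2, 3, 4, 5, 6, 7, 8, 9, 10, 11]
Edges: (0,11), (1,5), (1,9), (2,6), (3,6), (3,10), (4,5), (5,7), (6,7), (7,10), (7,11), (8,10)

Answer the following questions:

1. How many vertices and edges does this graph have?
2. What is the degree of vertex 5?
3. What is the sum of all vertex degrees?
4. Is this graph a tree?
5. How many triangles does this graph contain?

Count: 12 vertices, 12 edges.
Vertex 5 has neighbors [1, 4, 7], degree = 3.
Handshaking lemma: 2 * 12 = 24.
A tree on 12 vertices has 11 edges. This graph has 12 edges (1 extra). Not a tree.
Number of triangles = 0.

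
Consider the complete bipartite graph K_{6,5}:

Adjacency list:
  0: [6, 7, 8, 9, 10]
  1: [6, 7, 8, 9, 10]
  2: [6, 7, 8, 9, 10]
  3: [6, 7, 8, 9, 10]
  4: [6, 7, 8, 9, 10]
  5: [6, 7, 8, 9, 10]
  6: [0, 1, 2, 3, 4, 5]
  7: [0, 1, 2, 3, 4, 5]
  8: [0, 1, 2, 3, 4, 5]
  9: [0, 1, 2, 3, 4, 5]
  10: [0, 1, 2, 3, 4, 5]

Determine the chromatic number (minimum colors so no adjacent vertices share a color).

K_{6,5} is bipartite: vertices split into two independent sets of size 6 and 5.
Color one set 0, the other 1. No adjacent vertices share a color.
Chromatic number = 2.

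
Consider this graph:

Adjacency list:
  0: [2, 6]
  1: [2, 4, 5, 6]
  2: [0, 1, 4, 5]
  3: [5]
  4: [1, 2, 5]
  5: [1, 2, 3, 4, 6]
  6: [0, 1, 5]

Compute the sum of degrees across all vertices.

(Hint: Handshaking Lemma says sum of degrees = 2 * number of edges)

Count edges: 11 edges.
By Handshaking Lemma: sum of degrees = 2 * 11 = 22.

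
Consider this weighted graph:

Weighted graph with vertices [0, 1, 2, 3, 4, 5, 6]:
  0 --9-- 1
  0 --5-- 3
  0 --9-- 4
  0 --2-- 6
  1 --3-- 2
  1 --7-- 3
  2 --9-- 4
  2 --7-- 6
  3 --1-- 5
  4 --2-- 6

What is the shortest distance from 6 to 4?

Using Dijkstra's algorithm from vertex 6:
Shortest path: 6 -> 4
Total weight: 2 = 2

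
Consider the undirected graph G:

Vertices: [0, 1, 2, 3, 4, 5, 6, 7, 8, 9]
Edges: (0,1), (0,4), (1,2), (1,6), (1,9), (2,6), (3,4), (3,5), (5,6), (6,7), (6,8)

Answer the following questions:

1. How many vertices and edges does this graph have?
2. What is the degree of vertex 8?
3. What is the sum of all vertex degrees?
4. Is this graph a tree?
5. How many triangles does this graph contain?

Count: 10 vertices, 11 edges.
Vertex 8 has neighbors [6], degree = 1.
Handshaking lemma: 2 * 11 = 22.
A tree on 10 vertices has 9 edges. This graph has 11 edges (2 extra). Not a tree.
Number of triangles = 1.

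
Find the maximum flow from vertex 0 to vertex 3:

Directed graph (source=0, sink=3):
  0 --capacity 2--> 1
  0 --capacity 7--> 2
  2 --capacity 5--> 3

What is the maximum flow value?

Computing max flow:
  Flow on (0->2): 5/7
  Flow on (2->3): 5/5
Maximum flow = 5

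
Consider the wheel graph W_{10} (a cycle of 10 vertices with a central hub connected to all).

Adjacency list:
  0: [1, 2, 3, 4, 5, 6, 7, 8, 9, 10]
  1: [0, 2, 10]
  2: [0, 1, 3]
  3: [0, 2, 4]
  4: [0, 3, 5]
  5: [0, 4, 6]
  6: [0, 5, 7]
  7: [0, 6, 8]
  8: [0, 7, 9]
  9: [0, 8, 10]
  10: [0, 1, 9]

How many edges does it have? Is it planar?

Wheel graph W_{10}: 10 cycle edges + 10 spoke edges = 20 edges.
Total vertices: 11.
The graph is planar.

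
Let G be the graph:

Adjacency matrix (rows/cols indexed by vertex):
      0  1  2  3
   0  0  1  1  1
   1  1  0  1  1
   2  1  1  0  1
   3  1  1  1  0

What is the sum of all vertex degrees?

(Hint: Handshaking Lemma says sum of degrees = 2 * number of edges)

Count edges: 6 edges.
By Handshaking Lemma: sum of degrees = 2 * 6 = 12.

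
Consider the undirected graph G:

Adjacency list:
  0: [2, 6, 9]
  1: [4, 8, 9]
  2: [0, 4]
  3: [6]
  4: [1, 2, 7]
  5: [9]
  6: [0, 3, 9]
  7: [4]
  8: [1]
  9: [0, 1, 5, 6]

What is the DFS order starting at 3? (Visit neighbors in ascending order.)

DFS from vertex 3 (neighbors processed in ascending order):
Visit order: 3, 6, 0, 2, 4, 1, 8, 9, 5, 7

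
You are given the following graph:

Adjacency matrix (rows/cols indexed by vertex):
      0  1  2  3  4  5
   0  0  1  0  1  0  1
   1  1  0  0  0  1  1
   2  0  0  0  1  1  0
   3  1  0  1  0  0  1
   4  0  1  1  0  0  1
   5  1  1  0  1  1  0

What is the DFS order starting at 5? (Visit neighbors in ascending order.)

DFS from vertex 5 (neighbors processed in ascending order):
Visit order: 5, 0, 1, 4, 2, 3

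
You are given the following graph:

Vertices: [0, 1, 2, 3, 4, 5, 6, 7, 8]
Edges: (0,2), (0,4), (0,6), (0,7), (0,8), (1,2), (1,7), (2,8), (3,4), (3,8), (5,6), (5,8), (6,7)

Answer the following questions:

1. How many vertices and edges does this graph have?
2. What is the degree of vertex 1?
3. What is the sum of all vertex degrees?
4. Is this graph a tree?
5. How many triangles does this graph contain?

Count: 9 vertices, 13 edges.
Vertex 1 has neighbors [2, 7], degree = 2.
Handshaking lemma: 2 * 13 = 26.
A tree on 9 vertices has 8 edges. This graph has 13 edges (5 extra). Not a tree.
Number of triangles = 2.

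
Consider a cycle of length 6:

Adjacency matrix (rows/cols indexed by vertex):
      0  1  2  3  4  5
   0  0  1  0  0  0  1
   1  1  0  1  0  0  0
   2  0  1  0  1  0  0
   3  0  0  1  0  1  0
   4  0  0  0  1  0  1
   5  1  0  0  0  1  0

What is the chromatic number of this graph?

This is an even cycle (C_6). Even cycles are bipartite.
Chromatic number = 2.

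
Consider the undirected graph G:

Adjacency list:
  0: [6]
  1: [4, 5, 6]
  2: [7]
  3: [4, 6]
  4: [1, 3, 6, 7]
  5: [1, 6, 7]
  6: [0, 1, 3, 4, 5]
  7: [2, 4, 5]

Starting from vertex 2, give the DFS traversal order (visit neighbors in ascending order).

DFS from vertex 2 (neighbors processed in ascending order):
Visit order: 2, 7, 4, 1, 5, 6, 0, 3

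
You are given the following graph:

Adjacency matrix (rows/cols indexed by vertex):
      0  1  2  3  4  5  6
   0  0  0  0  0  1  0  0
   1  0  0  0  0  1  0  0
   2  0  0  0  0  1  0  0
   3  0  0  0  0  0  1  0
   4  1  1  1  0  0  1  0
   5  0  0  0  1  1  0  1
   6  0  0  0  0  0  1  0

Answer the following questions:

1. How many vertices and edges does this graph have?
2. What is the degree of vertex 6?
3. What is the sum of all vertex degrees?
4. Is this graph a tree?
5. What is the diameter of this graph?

Count: 7 vertices, 6 edges.
Vertex 6 has neighbors [5], degree = 1.
Handshaking lemma: 2 * 6 = 12.
A graph is a tree iff it is connected and has exactly n-1 edges. This graph is connected (all 7 vertices in one component) and has 7-1 = 6 edges. It is a tree.
Diameter (longest shortest path) = 3.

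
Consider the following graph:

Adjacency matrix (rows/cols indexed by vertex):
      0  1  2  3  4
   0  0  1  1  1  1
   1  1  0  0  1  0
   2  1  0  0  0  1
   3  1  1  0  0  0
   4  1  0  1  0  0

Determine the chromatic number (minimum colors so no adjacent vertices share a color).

The graph has a maximum clique of size 3 (lower bound on chromatic number).
A valid 3-coloring: {0: 0, 1: 1, 2: 1, 3: 2, 4: 2}.
Chromatic number = 3.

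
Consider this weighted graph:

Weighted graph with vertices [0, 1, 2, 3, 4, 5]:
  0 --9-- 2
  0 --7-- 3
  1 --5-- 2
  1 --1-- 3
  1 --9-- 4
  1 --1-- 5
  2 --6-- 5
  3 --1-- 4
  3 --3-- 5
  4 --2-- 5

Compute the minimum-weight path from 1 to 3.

Using Dijkstra's algorithm from vertex 1:
Shortest path: 1 -> 3
Total weight: 1 = 1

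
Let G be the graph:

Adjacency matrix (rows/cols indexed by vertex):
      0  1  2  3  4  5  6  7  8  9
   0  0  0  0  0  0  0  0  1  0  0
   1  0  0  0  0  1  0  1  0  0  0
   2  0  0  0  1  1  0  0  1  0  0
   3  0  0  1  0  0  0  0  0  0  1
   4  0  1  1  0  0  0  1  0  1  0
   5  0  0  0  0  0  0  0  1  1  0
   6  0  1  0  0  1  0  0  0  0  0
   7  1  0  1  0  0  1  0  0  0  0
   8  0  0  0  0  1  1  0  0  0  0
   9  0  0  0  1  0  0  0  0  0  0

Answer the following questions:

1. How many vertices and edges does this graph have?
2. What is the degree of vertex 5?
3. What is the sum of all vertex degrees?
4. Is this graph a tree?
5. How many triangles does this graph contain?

Count: 10 vertices, 11 edges.
Vertex 5 has neighbors [7, 8], degree = 2.
Handshaking lemma: 2 * 11 = 22.
A tree on 10 vertices has 9 edges. This graph has 11 edges (2 extra). Not a tree.
Number of triangles = 1.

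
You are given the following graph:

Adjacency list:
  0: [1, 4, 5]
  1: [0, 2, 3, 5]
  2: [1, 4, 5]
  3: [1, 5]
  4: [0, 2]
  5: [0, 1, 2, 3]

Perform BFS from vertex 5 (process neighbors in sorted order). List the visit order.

BFS from vertex 5 (neighbors processed in ascending order):
Visit order: 5, 0, 1, 2, 3, 4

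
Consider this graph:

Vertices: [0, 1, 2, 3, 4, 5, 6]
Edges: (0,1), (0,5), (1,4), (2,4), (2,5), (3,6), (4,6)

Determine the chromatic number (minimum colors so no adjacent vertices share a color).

The graph has a maximum clique of size 2 (lower bound on chromatic number).
A valid 3-coloring: {0: 0, 1: 1, 2: 1, 3: 0, 4: 0, 5: 2, 6: 1}.
No proper 2-coloring exists (verified by exhaustive search).
Chromatic number = 3.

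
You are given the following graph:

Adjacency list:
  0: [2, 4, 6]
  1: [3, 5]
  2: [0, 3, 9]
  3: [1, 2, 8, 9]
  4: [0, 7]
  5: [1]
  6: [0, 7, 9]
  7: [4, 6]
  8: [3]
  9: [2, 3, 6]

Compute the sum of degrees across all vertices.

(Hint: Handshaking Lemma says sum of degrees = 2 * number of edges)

Count edges: 12 edges.
By Handshaking Lemma: sum of degrees = 2 * 12 = 24.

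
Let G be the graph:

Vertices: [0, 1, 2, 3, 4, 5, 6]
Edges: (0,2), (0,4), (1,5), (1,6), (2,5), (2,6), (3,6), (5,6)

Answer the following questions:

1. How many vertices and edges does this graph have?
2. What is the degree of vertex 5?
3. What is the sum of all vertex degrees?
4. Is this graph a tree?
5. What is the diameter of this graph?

Count: 7 vertices, 8 edges.
Vertex 5 has neighbors [1, 2, 6], degree = 3.
Handshaking lemma: 2 * 8 = 16.
A tree on 7 vertices has 6 edges. This graph has 8 edges (2 extra). Not a tree.
Diameter (longest shortest path) = 4.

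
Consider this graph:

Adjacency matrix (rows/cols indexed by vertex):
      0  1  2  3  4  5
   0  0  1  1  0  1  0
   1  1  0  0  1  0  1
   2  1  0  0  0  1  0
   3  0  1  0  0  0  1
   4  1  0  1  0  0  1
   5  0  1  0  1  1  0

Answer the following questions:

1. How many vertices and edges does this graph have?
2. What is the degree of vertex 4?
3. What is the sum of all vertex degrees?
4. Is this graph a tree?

Count: 6 vertices, 8 edges.
Vertex 4 has neighbors [0, 2, 5], degree = 3.
Handshaking lemma: 2 * 8 = 16.
A tree on 6 vertices has 5 edges. This graph has 8 edges (3 extra). Not a tree.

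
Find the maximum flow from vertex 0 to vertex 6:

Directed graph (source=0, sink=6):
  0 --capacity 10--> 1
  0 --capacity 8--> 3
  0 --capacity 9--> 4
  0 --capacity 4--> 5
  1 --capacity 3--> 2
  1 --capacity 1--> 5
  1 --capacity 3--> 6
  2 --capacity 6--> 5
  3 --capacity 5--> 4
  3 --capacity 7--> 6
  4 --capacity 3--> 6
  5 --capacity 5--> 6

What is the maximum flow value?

Computing max flow:
  Flow on (0->1): 7/10
  Flow on (0->3): 7/8
  Flow on (0->4): 3/9
  Flow on (0->5): 1/4
  Flow on (1->2): 3/3
  Flow on (1->5): 1/1
  Flow on (1->6): 3/3
  Flow on (2->5): 3/6
  Flow on (3->6): 7/7
  Flow on (4->6): 3/3
  Flow on (5->6): 5/5
Maximum flow = 18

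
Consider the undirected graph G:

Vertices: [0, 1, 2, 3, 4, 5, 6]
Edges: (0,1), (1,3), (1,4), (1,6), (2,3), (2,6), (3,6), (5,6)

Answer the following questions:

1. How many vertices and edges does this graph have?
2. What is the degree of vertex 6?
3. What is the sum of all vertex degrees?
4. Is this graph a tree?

Count: 7 vertices, 8 edges.
Vertex 6 has neighbors [1, 2, 3, 5], degree = 4.
Handshaking lemma: 2 * 8 = 16.
A tree on 7 vertices has 6 edges. This graph has 8 edges (2 extra). Not a tree.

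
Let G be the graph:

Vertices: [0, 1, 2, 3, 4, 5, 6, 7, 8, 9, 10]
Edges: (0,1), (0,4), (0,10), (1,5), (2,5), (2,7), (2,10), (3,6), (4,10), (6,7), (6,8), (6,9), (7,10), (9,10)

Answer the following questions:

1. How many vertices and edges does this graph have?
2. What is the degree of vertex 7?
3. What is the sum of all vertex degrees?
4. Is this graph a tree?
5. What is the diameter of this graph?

Count: 11 vertices, 14 edges.
Vertex 7 has neighbors [2, 6, 10], degree = 3.
Handshaking lemma: 2 * 14 = 28.
A tree on 11 vertices has 10 edges. This graph has 14 edges (4 extra). Not a tree.
Diameter (longest shortest path) = 5.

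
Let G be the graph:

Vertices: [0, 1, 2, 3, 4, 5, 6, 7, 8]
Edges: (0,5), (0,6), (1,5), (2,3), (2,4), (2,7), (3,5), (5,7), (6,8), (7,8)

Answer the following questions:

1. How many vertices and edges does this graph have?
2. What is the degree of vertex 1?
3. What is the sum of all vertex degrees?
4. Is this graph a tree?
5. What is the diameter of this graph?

Count: 9 vertices, 10 edges.
Vertex 1 has neighbors [5], degree = 1.
Handshaking lemma: 2 * 10 = 20.
A tree on 9 vertices has 8 edges. This graph has 10 edges (2 extra). Not a tree.
Diameter (longest shortest path) = 4.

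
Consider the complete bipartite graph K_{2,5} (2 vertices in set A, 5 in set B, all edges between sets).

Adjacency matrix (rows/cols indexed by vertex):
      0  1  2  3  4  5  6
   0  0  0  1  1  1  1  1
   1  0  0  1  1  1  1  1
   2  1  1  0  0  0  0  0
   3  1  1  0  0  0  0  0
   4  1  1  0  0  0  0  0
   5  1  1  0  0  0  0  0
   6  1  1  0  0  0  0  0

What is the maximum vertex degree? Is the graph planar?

Set-A vertices have degree 5; set-B vertices have degree 2. Maximum degree = max(2,5) = 5.
min(2,5) <= 2, so K_{2,5} avoids a K_{3,3} subdivision and is planar.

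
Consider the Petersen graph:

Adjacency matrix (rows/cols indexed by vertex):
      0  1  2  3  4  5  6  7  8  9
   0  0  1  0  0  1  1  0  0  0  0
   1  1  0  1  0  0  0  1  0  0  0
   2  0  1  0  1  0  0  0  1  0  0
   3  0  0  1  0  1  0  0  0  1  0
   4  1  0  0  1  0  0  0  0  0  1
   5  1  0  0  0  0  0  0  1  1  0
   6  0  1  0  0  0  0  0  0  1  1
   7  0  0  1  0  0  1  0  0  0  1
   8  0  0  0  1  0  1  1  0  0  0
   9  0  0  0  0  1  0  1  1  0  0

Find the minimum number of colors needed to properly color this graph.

The Petersen graph contains odd cycles (e.g. the outer 5-cycle), so chi >= 3.
A proper 3-coloring exists (it is a well-known 3-chromatic graph).
Chromatic number = 3.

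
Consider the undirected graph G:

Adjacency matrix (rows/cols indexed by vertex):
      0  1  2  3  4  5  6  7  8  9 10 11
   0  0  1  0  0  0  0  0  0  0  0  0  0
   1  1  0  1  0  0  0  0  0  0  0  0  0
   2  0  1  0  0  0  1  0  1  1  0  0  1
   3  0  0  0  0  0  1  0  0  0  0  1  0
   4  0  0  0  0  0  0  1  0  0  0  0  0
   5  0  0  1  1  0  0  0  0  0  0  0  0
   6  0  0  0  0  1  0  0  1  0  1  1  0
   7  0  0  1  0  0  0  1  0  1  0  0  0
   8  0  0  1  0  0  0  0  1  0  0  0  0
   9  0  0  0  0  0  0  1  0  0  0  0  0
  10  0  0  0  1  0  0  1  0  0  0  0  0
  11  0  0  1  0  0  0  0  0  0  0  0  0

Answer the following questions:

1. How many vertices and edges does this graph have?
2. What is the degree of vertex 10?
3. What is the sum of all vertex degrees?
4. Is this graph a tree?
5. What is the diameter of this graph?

Count: 12 vertices, 13 edges.
Vertex 10 has neighbors [3, 6], degree = 2.
Handshaking lemma: 2 * 13 = 26.
A tree on 12 vertices has 11 edges. This graph has 13 edges (2 extra). Not a tree.
Diameter (longest shortest path) = 5.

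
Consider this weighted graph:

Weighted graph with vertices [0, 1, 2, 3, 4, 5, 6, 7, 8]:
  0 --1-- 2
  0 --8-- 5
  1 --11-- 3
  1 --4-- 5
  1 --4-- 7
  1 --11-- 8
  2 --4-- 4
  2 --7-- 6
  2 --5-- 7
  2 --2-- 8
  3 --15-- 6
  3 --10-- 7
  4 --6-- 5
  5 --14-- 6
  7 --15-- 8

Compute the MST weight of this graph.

Applying Kruskal's algorithm (sort edges by weight, add if no cycle):
  Add (0,2) w=1
  Add (2,8) w=2
  Add (1,7) w=4
  Add (1,5) w=4
  Add (2,4) w=4
  Add (2,7) w=5
  Skip (4,5) w=6 (creates cycle)
  Add (2,6) w=7
  Skip (0,5) w=8 (creates cycle)
  Add (3,7) w=10
  Skip (1,3) w=11 (creates cycle)
  Skip (1,8) w=11 (creates cycle)
  Skip (5,6) w=14 (creates cycle)
  Skip (3,6) w=15 (creates cycle)
  Skip (7,8) w=15 (creates cycle)
MST weight = 37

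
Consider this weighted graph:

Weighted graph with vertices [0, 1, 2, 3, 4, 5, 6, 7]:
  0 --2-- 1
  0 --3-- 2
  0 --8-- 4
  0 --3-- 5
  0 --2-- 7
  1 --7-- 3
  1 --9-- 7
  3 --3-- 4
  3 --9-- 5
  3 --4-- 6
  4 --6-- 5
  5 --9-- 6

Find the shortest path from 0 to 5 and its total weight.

Using Dijkstra's algorithm from vertex 0:
Shortest path: 0 -> 5
Total weight: 3 = 3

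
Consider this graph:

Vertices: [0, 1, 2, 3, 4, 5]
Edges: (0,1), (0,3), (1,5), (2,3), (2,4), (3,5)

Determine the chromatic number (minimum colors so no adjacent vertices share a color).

The graph has a maximum clique of size 2 (lower bound on chromatic number).
A valid 2-coloring: {0: 1, 1: 0, 2: 1, 3: 0, 4: 0, 5: 1}.
Chromatic number = 2.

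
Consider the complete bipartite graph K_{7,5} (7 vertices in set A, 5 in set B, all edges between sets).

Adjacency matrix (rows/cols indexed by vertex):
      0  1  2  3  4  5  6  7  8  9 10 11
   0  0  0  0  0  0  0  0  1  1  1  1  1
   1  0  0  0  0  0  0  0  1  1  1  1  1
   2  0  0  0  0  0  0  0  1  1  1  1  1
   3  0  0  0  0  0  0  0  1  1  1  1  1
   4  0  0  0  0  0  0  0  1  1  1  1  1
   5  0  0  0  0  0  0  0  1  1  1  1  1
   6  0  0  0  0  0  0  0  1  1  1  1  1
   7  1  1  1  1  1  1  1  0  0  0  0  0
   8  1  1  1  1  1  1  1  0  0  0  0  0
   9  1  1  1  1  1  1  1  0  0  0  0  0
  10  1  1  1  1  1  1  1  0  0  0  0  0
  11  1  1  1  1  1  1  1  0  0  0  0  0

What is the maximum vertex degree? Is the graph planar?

Set-A vertices have degree 5; set-B vertices have degree 7. Maximum degree = max(7,5) = 7.
K_{7,5} contains K_{3,3} as a subgraph (since both sides have >= 3 vertices); by Kuratowski's theorem it is not planar.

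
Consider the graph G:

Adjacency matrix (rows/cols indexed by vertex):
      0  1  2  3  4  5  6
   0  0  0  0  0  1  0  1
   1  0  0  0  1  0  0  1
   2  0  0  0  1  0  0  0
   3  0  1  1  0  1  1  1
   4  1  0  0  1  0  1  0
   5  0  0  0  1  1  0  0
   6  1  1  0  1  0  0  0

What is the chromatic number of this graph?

The graph has a maximum clique of size 3 (lower bound on chromatic number).
A valid 3-coloring: {0: 0, 1: 2, 2: 1, 3: 0, 4: 1, 5: 2, 6: 1}.
Chromatic number = 3.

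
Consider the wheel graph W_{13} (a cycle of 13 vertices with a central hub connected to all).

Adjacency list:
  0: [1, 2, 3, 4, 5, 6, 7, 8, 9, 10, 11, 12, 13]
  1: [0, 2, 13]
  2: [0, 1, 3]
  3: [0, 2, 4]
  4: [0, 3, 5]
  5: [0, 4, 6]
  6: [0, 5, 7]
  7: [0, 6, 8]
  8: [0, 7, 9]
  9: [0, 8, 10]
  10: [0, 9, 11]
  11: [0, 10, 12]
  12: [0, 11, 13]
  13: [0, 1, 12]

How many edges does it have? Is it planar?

Wheel graph W_{13}: 13 cycle edges + 13 spoke edges = 26 edges.
Total vertices: 14.
The graph is planar.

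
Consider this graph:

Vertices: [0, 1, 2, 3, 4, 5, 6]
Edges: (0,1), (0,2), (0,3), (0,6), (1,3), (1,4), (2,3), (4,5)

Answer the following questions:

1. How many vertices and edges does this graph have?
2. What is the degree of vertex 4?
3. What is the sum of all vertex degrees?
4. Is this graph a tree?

Count: 7 vertices, 8 edges.
Vertex 4 has neighbors [1, 5], degree = 2.
Handshaking lemma: 2 * 8 = 16.
A tree on 7 vertices has 6 edges. This graph has 8 edges (2 extra). Not a tree.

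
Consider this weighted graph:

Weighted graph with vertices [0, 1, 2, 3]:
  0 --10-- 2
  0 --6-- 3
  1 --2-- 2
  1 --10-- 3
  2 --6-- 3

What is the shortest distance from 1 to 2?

Using Dijkstra's algorithm from vertex 1:
Shortest path: 1 -> 2
Total weight: 2 = 2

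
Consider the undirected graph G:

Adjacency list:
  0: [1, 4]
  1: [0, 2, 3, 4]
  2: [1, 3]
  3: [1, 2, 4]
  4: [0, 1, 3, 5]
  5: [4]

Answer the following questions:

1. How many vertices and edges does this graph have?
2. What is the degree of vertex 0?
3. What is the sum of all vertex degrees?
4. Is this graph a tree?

Count: 6 vertices, 8 edges.
Vertex 0 has neighbors [1, 4], degree = 2.
Handshaking lemma: 2 * 8 = 16.
A tree on 6 vertices has 5 edges. This graph has 8 edges (3 extra). Not a tree.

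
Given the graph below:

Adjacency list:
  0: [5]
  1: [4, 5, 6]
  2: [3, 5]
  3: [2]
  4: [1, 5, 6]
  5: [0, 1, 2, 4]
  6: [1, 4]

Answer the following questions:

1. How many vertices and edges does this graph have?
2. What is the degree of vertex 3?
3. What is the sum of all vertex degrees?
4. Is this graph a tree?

Count: 7 vertices, 8 edges.
Vertex 3 has neighbors [2], degree = 1.
Handshaking lemma: 2 * 8 = 16.
A tree on 7 vertices has 6 edges. This graph has 8 edges (2 extra). Not a tree.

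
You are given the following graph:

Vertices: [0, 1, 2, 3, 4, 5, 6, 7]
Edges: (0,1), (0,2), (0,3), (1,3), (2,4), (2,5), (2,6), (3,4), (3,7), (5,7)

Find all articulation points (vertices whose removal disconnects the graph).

An articulation point is a vertex whose removal disconnects the graph.
Articulation points: [2]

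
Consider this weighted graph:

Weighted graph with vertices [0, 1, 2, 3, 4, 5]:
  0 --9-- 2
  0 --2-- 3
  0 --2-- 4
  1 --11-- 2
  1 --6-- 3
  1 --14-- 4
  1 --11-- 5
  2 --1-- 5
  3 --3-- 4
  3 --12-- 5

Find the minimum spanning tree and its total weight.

Applying Kruskal's algorithm (sort edges by weight, add if no cycle):
  Add (2,5) w=1
  Add (0,4) w=2
  Add (0,3) w=2
  Skip (3,4) w=3 (creates cycle)
  Add (1,3) w=6
  Add (0,2) w=9
  Skip (1,2) w=11 (creates cycle)
  Skip (1,5) w=11 (creates cycle)
  Skip (3,5) w=12 (creates cycle)
  Skip (1,4) w=14 (creates cycle)
MST weight = 20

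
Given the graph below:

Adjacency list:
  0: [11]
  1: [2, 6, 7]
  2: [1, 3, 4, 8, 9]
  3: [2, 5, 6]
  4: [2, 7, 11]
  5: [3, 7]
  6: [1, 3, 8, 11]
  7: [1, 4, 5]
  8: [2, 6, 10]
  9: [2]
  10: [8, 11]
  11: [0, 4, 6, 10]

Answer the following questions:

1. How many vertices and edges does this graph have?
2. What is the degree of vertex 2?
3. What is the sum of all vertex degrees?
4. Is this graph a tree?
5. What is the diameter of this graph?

Count: 12 vertices, 17 edges.
Vertex 2 has neighbors [1, 3, 4, 8, 9], degree = 5.
Handshaking lemma: 2 * 17 = 34.
A tree on 12 vertices has 11 edges. This graph has 17 edges (6 extra). Not a tree.
Diameter (longest shortest path) = 4.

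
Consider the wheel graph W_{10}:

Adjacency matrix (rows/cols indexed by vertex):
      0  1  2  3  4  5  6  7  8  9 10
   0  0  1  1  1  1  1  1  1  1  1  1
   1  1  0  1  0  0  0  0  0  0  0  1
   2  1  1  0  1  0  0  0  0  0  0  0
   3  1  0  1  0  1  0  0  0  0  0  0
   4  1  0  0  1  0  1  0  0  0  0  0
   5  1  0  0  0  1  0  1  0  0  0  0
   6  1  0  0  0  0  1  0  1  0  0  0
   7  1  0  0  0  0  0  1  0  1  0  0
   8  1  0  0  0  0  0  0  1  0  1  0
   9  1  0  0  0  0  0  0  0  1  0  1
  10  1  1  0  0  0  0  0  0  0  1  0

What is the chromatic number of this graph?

W_{10} = C_{10} plus a hub adjacent to every cycle vertex.
The outer cycle needs 2 colors (even cycle); the hub is adjacent to all of them so needs a fresh color.
Chromatic number = 2 + 1 = 3.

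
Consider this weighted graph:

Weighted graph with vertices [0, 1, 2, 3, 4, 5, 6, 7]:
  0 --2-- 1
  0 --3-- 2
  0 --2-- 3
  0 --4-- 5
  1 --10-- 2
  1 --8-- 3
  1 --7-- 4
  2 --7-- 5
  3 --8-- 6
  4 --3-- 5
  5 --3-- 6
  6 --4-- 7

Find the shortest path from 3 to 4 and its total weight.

Using Dijkstra's algorithm from vertex 3:
Shortest path: 3 -> 0 -> 5 -> 4
Total weight: 2 + 4 + 3 = 9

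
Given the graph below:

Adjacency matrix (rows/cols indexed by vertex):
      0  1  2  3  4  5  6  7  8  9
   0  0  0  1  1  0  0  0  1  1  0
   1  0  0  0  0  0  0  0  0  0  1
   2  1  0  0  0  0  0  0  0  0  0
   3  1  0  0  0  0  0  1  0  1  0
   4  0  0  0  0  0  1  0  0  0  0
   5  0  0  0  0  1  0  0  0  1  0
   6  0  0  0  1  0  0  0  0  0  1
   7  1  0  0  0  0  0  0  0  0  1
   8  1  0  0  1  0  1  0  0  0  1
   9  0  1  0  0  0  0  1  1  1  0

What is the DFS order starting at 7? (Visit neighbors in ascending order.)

DFS from vertex 7 (neighbors processed in ascending order):
Visit order: 7, 0, 2, 3, 6, 9, 1, 8, 5, 4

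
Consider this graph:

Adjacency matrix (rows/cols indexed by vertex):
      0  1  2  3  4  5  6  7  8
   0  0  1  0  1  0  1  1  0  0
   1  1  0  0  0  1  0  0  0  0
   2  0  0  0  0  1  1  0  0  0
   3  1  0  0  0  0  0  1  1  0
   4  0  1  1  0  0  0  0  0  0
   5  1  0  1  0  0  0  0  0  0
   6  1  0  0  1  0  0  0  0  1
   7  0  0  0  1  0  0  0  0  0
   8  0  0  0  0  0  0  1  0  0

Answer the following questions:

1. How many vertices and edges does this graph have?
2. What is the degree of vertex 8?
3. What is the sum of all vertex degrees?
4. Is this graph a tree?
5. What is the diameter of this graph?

Count: 9 vertices, 10 edges.
Vertex 8 has neighbors [6], degree = 1.
Handshaking lemma: 2 * 10 = 20.
A tree on 9 vertices has 8 edges. This graph has 10 edges (2 extra). Not a tree.
Diameter (longest shortest path) = 4.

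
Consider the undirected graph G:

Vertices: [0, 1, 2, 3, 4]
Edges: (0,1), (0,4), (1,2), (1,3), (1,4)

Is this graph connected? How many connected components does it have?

Checking connectivity: the graph has 1 connected component(s).
All vertices are reachable from each other. The graph IS connected.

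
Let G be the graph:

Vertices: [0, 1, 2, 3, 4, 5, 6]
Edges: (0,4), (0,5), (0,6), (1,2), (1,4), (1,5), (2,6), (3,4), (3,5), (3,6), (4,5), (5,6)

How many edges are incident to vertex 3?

Vertex 3 has neighbors [4, 5, 6], so deg(3) = 3.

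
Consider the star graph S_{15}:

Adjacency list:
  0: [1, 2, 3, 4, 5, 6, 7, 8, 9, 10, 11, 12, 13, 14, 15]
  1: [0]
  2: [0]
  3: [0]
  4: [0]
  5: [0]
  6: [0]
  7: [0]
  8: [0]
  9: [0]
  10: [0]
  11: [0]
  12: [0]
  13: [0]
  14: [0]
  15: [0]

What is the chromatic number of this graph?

S_{15} has one hub adjacent to 15 leaves; leaves are pairwise non-adjacent.
Color the hub 0 and every leaf 1.
Chromatic number = 2.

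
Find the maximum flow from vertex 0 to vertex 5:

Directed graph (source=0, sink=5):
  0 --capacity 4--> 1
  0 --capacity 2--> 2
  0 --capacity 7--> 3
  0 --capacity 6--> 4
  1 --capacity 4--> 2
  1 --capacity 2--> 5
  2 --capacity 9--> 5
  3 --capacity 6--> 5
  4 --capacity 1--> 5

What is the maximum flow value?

Computing max flow:
  Flow on (0->1): 4/4
  Flow on (0->2): 2/2
  Flow on (0->3): 6/7
  Flow on (0->4): 1/6
  Flow on (1->2): 2/4
  Flow on (1->5): 2/2
  Flow on (2->5): 4/9
  Flow on (3->5): 6/6
  Flow on (4->5): 1/1
Maximum flow = 13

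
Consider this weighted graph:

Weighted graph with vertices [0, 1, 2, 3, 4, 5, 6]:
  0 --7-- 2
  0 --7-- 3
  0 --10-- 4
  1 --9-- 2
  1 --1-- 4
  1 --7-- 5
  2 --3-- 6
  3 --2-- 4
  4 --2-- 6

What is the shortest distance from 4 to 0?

Using Dijkstra's algorithm from vertex 4:
Shortest path: 4 -> 3 -> 0
Total weight: 2 + 7 = 9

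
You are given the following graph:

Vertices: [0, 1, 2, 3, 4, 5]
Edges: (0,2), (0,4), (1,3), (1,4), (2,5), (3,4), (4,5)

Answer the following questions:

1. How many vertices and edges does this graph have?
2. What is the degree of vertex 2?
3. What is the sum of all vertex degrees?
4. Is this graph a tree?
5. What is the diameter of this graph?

Count: 6 vertices, 7 edges.
Vertex 2 has neighbors [0, 5], degree = 2.
Handshaking lemma: 2 * 7 = 14.
A tree on 6 vertices has 5 edges. This graph has 7 edges (2 extra). Not a tree.
Diameter (longest shortest path) = 3.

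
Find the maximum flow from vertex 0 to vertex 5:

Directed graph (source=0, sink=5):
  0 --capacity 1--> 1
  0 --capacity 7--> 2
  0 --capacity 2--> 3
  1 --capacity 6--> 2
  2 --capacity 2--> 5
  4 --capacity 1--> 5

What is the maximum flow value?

Computing max flow:
  Flow on (0->2): 2/7
  Flow on (2->5): 2/2
Maximum flow = 2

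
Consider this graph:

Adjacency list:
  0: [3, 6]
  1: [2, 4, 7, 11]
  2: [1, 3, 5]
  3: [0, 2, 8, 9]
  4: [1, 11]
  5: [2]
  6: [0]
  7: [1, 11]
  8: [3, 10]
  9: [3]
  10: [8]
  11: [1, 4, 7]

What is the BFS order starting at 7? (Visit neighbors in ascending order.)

BFS from vertex 7 (neighbors processed in ascending order):
Visit order: 7, 1, 11, 2, 4, 3, 5, 0, 8, 9, 6, 10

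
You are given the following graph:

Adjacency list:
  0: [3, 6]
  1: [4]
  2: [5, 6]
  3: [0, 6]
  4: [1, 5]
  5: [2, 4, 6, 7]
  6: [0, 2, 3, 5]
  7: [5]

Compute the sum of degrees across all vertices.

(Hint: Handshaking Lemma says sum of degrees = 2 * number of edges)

Count edges: 9 edges.
By Handshaking Lemma: sum of degrees = 2 * 9 = 18.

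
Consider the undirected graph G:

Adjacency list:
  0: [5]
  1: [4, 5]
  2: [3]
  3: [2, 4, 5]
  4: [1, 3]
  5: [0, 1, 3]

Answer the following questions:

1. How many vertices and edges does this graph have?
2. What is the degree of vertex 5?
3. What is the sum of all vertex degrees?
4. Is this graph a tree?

Count: 6 vertices, 6 edges.
Vertex 5 has neighbors [0, 1, 3], degree = 3.
Handshaking lemma: 2 * 6 = 12.
A tree on 6 vertices has 5 edges. This graph has 6 edges (1 extra). Not a tree.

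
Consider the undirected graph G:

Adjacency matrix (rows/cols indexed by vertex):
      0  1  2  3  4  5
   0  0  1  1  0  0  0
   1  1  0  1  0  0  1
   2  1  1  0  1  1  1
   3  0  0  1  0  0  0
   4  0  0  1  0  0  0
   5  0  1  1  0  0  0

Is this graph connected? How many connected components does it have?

Checking connectivity: the graph has 1 connected component(s).
All vertices are reachable from each other. The graph IS connected.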